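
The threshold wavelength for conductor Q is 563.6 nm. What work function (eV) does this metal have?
2.20 eV

At the threshold wavelength, photon energy equals work function:
φ = hc/λ₀

Calculating:
φ = (6.626×10⁻³⁴ J·s)(3×10⁸ m/s) / (563.6×10⁻⁹ m)
φ = 2.20 eV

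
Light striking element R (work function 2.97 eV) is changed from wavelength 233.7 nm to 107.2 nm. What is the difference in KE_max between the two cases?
6.2604 eV

Using Einstein's equation: KE_max = hc/λ - φ

For λ₁ = 233.7 nm:
KE₁ = hc/λ₁ - φ = 5.3053 - 2.97 = 2.3353 eV

For λ₂ = 107.2 nm:
KE₂ = hc/λ₂ - φ = 11.5657 - 2.97 = 8.5957 eV

Change in KE:
ΔKE = KE₂ - KE₁ = 8.5957 - 2.3353 = 6.2604 eV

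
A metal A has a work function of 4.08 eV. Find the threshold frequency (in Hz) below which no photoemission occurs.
9.8654e+14 Hz

The threshold frequency is when the photon energy equals the work function:
hf₀ = φ

Solving for f₀:
f₀ = φ/h = (4.08 eV × 1.602×10⁻¹⁹ J/eV) / (6.626×10⁻³⁴ J·s)
f₀ = 9.8654e+14 Hz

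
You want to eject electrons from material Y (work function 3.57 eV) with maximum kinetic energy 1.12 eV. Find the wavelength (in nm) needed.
264.36 nm

From Einstein's equation: KE_max = hc/λ - φ

Rearranging for λ:
hc/λ = KE_max + φ
λ = hc/(KE_max + φ)

Required photon energy:
E_photon = KE_max + φ = 1.12 + 3.57 = 4.69 eV

Required wavelength:
λ = hc/E_photon = (6.626×10⁻³⁴)(3×10⁸) / (4.69 × 1.602×10⁻¹⁹)
λ = 264.36 nm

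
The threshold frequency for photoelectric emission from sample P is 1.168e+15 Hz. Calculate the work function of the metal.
4.83 eV

At the threshold frequency, photon energy equals work function:
φ = hf₀

Calculating:
φ = (6.626×10⁻³⁴ J·s)(1.168e+15 Hz)
φ = 4.83 eV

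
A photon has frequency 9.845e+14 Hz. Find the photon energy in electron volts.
4.0716 eV

Using E = hf:

E = hf = (6.626×10⁻³⁴ J·s)(9.845e+14 Hz)
E = 4.0716 eV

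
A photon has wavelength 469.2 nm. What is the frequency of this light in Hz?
6.3894e+14 Hz

Using the wave equation: c = fλ

Solving for frequency:
f = c/λ = (3×10⁸ m/s) / (469.2×10⁻⁹ m)
f = 6.3894e+14 Hz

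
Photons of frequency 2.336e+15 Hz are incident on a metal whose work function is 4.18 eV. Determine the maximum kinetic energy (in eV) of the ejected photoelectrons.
5.4809 eV

Using Einstein's photoelectric equation: KE_max = hf - φ

First, calculate the photon energy:
E_photon = hf = (6.626×10⁻³⁴ J·s)(2.336e+15 Hz)
E_photon = 9.6609 eV

Then, the maximum kinetic energy:
KE_max = E_photon - φ = 9.6609 eV - 4.18 eV = 5.4809 eV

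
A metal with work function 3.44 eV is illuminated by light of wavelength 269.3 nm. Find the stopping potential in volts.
1.1639 V

The stopping potential V_s satisfies: eV_s = KE_max

First, find KE_max using Einstein's equation:
E_photon = hc/λ = 4.6039 eV
KE_max = E_photon - φ = 4.6039 - 3.44 = 1.1639 eV

Since eV_s = KE_max:
V_s = KE_max/e = 1.1639 V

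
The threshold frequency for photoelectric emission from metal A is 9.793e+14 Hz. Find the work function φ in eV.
4.05 eV

At the threshold frequency, photon energy equals work function:
φ = hf₀

Calculating:
φ = (6.626×10⁻³⁴ J·s)(9.793e+14 Hz)
φ = 4.05 eV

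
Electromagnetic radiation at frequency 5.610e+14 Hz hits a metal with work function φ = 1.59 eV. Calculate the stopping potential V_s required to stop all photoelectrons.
0.7301 V

The stopping potential V_s satisfies: eV_s = KE_max

First, find KE_max using Einstein's equation:
E_photon = hf = (6.626×10⁻³⁴ J·s)(5.610e+14 Hz) = 2.3201 eV
KE_max = E_photon - φ = 2.3201 - 1.59 = 0.7301 eV

Since eV_s = KE_max:
V_s = KE_max/e = 0.7301 V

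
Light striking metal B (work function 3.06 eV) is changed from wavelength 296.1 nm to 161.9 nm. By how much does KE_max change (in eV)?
3.4708 eV

Using Einstein's equation: KE_max = hc/λ - φ

For λ₁ = 296.1 nm:
KE₁ = hc/λ₁ - φ = 4.1872 - 3.06 = 1.1272 eV

For λ₂ = 161.9 nm:
KE₂ = hc/λ₂ - φ = 7.6581 - 3.06 = 4.5981 eV

Change in KE:
ΔKE = KE₂ - KE₁ = 4.5981 - 1.1272 = 3.4708 eV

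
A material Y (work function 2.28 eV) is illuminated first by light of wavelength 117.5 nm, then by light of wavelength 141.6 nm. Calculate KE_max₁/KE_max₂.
1.2773

Using Einstein's equation: KE_max = hc/λ - φ

For λ₁ = 117.5 nm:
E₁ = hc/λ₁ = 10.5518 eV
KE₁ = E₁ - φ = 10.5518 - 2.28 = 8.2718 eV

For λ₂ = 141.6 nm:
E₂ = hc/λ₂ = 8.7559 eV
KE₂ = E₂ - φ = 8.7559 - 2.28 = 6.4759 eV

Ratio: KE₁/KE₂ = 8.2718/6.4759 = 1.2773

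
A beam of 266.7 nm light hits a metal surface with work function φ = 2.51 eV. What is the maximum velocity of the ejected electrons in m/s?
8.6739e+05 m/s

First, find the maximum kinetic energy:
E_photon = hc/λ = 4.6488 eV
KE_max = E_photon - φ = 4.6488 - 2.51 = 2.1388 eV

Convert to Joules: KE_max = 2.1388 × 1.602×10⁻¹⁹ J = 3.4268e-19 J

Then use KE = ½mv² to find velocity:
v = √(2·KE/m) = √(2 × 3.4268e-19 J / 9.109e-31 kg)
v = 8.6739e+05 m/s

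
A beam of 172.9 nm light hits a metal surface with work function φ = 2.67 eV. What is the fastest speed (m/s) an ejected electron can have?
1.2583e+06 m/s

First, find the maximum kinetic energy:
E_photon = hc/λ = 7.1709 eV
KE_max = E_photon - φ = 7.1709 - 2.67 = 4.5009 eV

Convert to Joules: KE_max = 4.5009 × 1.602×10⁻¹⁹ J = 7.2112e-19 J

Then use KE = ½mv² to find velocity:
v = √(2·KE/m) = √(2 × 7.2112e-19 J / 9.109e-31 kg)
v = 1.2583e+06 m/s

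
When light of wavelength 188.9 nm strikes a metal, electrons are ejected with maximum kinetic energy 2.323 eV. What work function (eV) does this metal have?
4.24 eV

From Einstein's photoelectric equation: KE_max = hf - φ = hc/λ - φ

Rearranging for φ:
φ = hc/λ - KE_max

Calculate photon energy:
E_photon = hc/λ = 6.5635 eV

Therefore:
φ = 6.5635 - 2.323 = 4.24 eV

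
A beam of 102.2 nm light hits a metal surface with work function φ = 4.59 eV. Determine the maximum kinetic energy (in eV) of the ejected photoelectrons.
7.5415 eV

Using Einstein's photoelectric equation: KE_max = hf - φ = hc/λ - φ

First, calculate the photon energy:
E_photon = hc/λ = (6.626×10⁻³⁴ J·s)(3×10⁸ m/s) / (102.2×10⁻⁹ m)
E_photon = 12.1315 eV

Then, the maximum kinetic energy:
KE_max = E_photon - φ = 12.1315 eV - 4.59 eV = 7.5415 eV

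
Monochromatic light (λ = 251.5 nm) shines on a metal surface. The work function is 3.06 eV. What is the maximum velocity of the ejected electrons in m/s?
8.1100e+05 m/s

First, find the maximum kinetic energy:
E_photon = hc/λ = 4.9298 eV
KE_max = E_photon - φ = 4.9298 - 3.06 = 1.8698 eV

Convert to Joules: KE_max = 1.8698 × 1.602×10⁻¹⁹ J = 2.9957e-19 J

Then use KE = ½mv² to find velocity:
v = √(2·KE/m) = √(2 × 2.9957e-19 J / 9.109e-31 kg)
v = 8.1100e+05 m/s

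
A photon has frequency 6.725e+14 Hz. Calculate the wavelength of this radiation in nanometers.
445.79 nm

Using the wave equation: c = fλ

Solving for wavelength:
λ = c/f = (3×10⁸ m/s) / (6.725e+14 Hz)
λ = 445.79 nm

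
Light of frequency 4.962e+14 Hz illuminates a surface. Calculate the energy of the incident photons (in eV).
2.0521 eV

Using E = hf:

E = hf = (6.626×10⁻³⁴ J·s)(4.962e+14 Hz)
E = 2.0521 eV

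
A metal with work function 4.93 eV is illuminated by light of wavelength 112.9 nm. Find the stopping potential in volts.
6.0518 V

The stopping potential V_s satisfies: eV_s = KE_max

First, find KE_max using Einstein's equation:
E_photon = hc/λ = 10.9818 eV
KE_max = E_photon - φ = 10.9818 - 4.93 = 6.0518 eV

Since eV_s = KE_max:
V_s = KE_max/e = 6.0518 V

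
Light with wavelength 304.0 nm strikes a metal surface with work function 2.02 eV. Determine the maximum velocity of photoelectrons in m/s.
8.5093e+05 m/s

First, find the maximum kinetic energy:
E_photon = hc/λ = 4.0784 eV
KE_max = E_photon - φ = 4.0784 - 2.02 = 2.0584 eV

Convert to Joules: KE_max = 2.0584 × 1.602×10⁻¹⁹ J = 3.2980e-19 J

Then use KE = ½mv² to find velocity:
v = √(2·KE/m) = √(2 × 3.2980e-19 J / 9.109e-31 kg)
v = 8.5093e+05 m/s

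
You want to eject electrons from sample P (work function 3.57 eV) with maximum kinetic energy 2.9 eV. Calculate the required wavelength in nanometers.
191.63 nm

From Einstein's equation: KE_max = hc/λ - φ

Rearranging for λ:
hc/λ = KE_max + φ
λ = hc/(KE_max + φ)

Required photon energy:
E_photon = KE_max + φ = 2.9 + 3.57 = 6.47 eV

Required wavelength:
λ = hc/E_photon = (6.626×10⁻³⁴)(3×10⁸) / (6.47 × 1.602×10⁻¹⁹)
λ = 191.63 nm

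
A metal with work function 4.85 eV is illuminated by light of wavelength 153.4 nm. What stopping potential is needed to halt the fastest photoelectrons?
3.2324 V

The stopping potential V_s satisfies: eV_s = KE_max

First, find KE_max using Einstein's equation:
E_photon = hc/λ = 8.0824 eV
KE_max = E_photon - φ = 8.0824 - 4.85 = 3.2324 eV

Since eV_s = KE_max:
V_s = KE_max/e = 3.2324 V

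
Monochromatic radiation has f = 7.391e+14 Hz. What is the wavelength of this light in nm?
405.62 nm

Using the wave equation: c = fλ

Solving for wavelength:
λ = c/f = (3×10⁸ m/s) / (7.391e+14 Hz)
λ = 405.62 nm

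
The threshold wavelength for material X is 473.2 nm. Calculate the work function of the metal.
2.62 eV

At the threshold wavelength, photon energy equals work function:
φ = hc/λ₀

Calculating:
φ = (6.626×10⁻³⁴ J·s)(3×10⁸ m/s) / (473.2×10⁻⁹ m)
φ = 2.62 eV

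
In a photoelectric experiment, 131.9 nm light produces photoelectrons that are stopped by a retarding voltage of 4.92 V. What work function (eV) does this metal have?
4.48 eV

The stopping potential gives the maximum kinetic energy: KE_max = eV_s = 4.92 eV

From Einstein's photoelectric equation: KE_max = hc/λ - φ
Rearranging: φ = hc/λ - KE_max

Calculate photon energy:
E_photon = hc/λ = (6.626×10⁻³⁴ J·s)(3×10⁸ m/s) / (131.9×10⁻⁹ m) = 9.3999 eV

Therefore:
φ = 9.3999 - 4.92 = 4.48 eV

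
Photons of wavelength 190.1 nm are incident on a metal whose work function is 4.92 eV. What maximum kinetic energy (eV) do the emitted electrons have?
1.6021 eV

Using Einstein's photoelectric equation: KE_max = hf - φ = hc/λ - φ

First, calculate the photon energy:
E_photon = hc/λ = (6.626×10⁻³⁴ J·s)(3×10⁸ m/s) / (190.1×10⁻⁹ m)
E_photon = 6.5221 eV

Then, the maximum kinetic energy:
KE_max = E_photon - φ = 6.5221 eV - 4.92 eV = 1.6021 eV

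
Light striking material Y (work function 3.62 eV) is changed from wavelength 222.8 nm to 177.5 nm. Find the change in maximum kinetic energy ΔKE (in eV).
1.4202 eV

Using Einstein's equation: KE_max = hc/λ - φ

For λ₁ = 222.8 nm:
KE₁ = hc/λ₁ - φ = 5.5648 - 3.62 = 1.9448 eV

For λ₂ = 177.5 nm:
KE₂ = hc/λ₂ - φ = 6.9850 - 3.62 = 3.3650 eV

Change in KE:
ΔKE = KE₂ - KE₁ = 3.3650 - 1.9448 = 1.4202 eV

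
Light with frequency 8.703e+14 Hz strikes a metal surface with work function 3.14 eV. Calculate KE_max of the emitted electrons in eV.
0.4593 eV

Using Einstein's photoelectric equation: KE_max = hf - φ

First, calculate the photon energy:
E_photon = hf = (6.626×10⁻³⁴ J·s)(8.703e+14 Hz)
E_photon = 3.5993 eV

Then, the maximum kinetic energy:
KE_max = E_photon - φ = 3.5993 eV - 3.14 eV = 0.4593 eV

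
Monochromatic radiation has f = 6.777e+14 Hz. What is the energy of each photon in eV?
2.8027 eV

Using E = hf:

E = hf = (6.626×10⁻³⁴ J·s)(6.777e+14 Hz)
E = 2.8027 eV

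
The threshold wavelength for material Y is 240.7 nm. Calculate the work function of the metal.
5.15 eV

At the threshold wavelength, photon energy equals work function:
φ = hc/λ₀

Calculating:
φ = (6.626×10⁻³⁴ J·s)(3×10⁸ m/s) / (240.7×10⁻⁹ m)
φ = 5.15 eV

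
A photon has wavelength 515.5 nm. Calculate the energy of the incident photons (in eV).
2.4051 eV

Using E = hf = hc/λ:

E = hc/λ = (6.626×10⁻³⁴ J·s)(3×10⁸ m/s) / (515.5×10⁻⁹ m)
E = 2.4051 eV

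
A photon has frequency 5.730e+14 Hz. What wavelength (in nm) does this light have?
523.20 nm

Using the wave equation: c = fλ

Solving for wavelength:
λ = c/f = (3×10⁸ m/s) / (5.730e+14 Hz)
λ = 523.20 nm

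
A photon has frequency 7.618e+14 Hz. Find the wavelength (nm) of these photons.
393.53 nm

Using the wave equation: c = fλ

Solving for wavelength:
λ = c/f = (3×10⁸ m/s) / (7.618e+14 Hz)
λ = 393.53 nm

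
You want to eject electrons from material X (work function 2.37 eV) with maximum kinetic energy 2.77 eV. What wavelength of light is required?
241.21 nm

From Einstein's equation: KE_max = hc/λ - φ

Rearranging for λ:
hc/λ = KE_max + φ
λ = hc/(KE_max + φ)

Required photon energy:
E_photon = KE_max + φ = 2.77 + 2.37 = 5.14 eV

Required wavelength:
λ = hc/E_photon = (6.626×10⁻³⁴)(3×10⁸) / (5.14 × 1.602×10⁻¹⁹)
λ = 241.21 nm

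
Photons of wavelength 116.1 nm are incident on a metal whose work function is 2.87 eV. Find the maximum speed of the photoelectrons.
1.6574e+06 m/s

First, find the maximum kinetic energy:
E_photon = hc/λ = 10.6791 eV
KE_max = E_photon - φ = 10.6791 - 2.87 = 7.8091 eV

Convert to Joules: KE_max = 7.8091 × 1.602×10⁻¹⁹ J = 1.2512e-18 J

Then use KE = ½mv² to find velocity:
v = √(2·KE/m) = √(2 × 1.2512e-18 J / 9.109e-31 kg)
v = 1.6574e+06 m/s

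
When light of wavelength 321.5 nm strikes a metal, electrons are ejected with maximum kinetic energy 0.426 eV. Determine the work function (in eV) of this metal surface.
3.43 eV

From Einstein's photoelectric equation: KE_max = hf - φ = hc/λ - φ

Rearranging for φ:
φ = hc/λ - KE_max

Calculate photon energy:
E_photon = hc/λ = 3.8564 eV

Therefore:
φ = 3.8564 - 0.426 = 3.43 eV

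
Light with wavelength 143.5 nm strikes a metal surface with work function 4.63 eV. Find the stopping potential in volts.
4.0100 V

The stopping potential V_s satisfies: eV_s = KE_max

First, find KE_max using Einstein's equation:
E_photon = hc/λ = 8.6400 eV
KE_max = E_photon - φ = 8.6400 - 4.63 = 4.0100 eV

Since eV_s = KE_max:
V_s = KE_max/e = 4.0100 V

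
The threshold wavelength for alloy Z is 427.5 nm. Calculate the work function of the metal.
2.90 eV

At the threshold wavelength, photon energy equals work function:
φ = hc/λ₀

Calculating:
φ = (6.626×10⁻³⁴ J·s)(3×10⁸ m/s) / (427.5×10⁻⁹ m)
φ = 2.90 eV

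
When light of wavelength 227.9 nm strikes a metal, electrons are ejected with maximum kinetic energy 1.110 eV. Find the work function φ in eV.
4.33 eV

From Einstein's photoelectric equation: KE_max = hf - φ = hc/λ - φ

Rearranging for φ:
φ = hc/λ - KE_max

Calculate photon energy:
E_photon = hc/λ = 5.4403 eV

Therefore:
φ = 5.4403 - 1.110 = 4.33 eV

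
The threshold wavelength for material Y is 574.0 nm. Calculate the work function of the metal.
2.16 eV

At the threshold wavelength, photon energy equals work function:
φ = hc/λ₀

Calculating:
φ = (6.626×10⁻³⁴ J·s)(3×10⁸ m/s) / (574.0×10⁻⁹ m)
φ = 2.16 eV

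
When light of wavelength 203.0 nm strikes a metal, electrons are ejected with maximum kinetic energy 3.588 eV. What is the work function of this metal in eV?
2.52 eV

From Einstein's photoelectric equation: KE_max = hf - φ = hc/λ - φ

Rearranging for φ:
φ = hc/λ - KE_max

Calculate photon energy:
E_photon = hc/λ = 6.1076 eV

Therefore:
φ = 6.1076 - 3.588 = 2.52 eV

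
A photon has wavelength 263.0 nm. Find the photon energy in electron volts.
4.7142 eV

Using E = hf = hc/λ:

E = hc/λ = (6.626×10⁻³⁴ J·s)(3×10⁸ m/s) / (263.0×10⁻⁹ m)
E = 4.7142 eV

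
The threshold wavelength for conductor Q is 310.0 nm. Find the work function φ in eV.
4.00 eV

At the threshold wavelength, photon energy equals work function:
φ = hc/λ₀

Calculating:
φ = (6.626×10⁻³⁴ J·s)(3×10⁸ m/s) / (310.0×10⁻⁹ m)
φ = 4.00 eV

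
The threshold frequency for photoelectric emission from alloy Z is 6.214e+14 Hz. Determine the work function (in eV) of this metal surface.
2.57 eV

At the threshold frequency, photon energy equals work function:
φ = hf₀

Calculating:
φ = (6.626×10⁻³⁴ J·s)(6.214e+14 Hz)
φ = 2.57 eV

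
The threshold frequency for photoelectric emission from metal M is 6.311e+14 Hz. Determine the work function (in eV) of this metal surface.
2.61 eV

At the threshold frequency, photon energy equals work function:
φ = hf₀

Calculating:
φ = (6.626×10⁻³⁴ J·s)(6.311e+14 Hz)
φ = 2.61 eV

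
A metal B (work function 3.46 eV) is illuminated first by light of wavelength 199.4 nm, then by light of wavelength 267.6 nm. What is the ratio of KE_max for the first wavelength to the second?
2.3507

Using Einstein's equation: KE_max = hc/λ - φ

For λ₁ = 199.4 nm:
E₁ = hc/λ₁ = 6.2179 eV
KE₁ = E₁ - φ = 6.2179 - 3.46 = 2.7579 eV

For λ₂ = 267.6 nm:
E₂ = hc/λ₂ = 4.6332 eV
KE₂ = E₂ - φ = 4.6332 - 3.46 = 1.1732 eV

Ratio: KE₁/KE₂ = 2.7579/1.1732 = 2.3507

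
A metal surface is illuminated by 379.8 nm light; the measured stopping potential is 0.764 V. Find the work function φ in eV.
2.50 eV

The stopping potential gives the maximum kinetic energy: KE_max = eV_s = 0.764 eV

From Einstein's photoelectric equation: KE_max = hc/λ - φ
Rearranging: φ = hc/λ - KE_max

Calculate photon energy:
E_photon = hc/λ = (6.626×10⁻³⁴ J·s)(3×10⁸ m/s) / (379.8×10⁻⁹ m) = 3.2645 eV

Therefore:
φ = 3.2645 - 0.764 = 2.50 eV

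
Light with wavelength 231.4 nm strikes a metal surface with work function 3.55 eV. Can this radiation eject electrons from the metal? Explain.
Yes

For photoemission, the photon energy must exceed the work function.

Photon energy: E = hc/λ = 5.3580 eV
Work function: φ = 3.55 eV

Since E_photon (5.3580 eV) > φ (3.55 eV), photoemission WILL occur.
The threshold wavelength is λ₀ = hc/φ = 349.3 nm.
Since 231.4 nm < 349.3 nm, the light has sufficient energy.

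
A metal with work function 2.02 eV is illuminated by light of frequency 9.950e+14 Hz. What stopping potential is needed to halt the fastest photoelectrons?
2.0950 V

The stopping potential V_s satisfies: eV_s = KE_max

First, find KE_max using Einstein's equation:
E_photon = hf = (6.626×10⁻³⁴ J·s)(9.950e+14 Hz) = 4.1150 eV
KE_max = E_photon - φ = 4.1150 - 2.02 = 2.0950 eV

Since eV_s = KE_max:
V_s = KE_max/e = 2.0950 V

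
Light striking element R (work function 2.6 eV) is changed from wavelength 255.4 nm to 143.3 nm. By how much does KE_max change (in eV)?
3.7976 eV

Using Einstein's equation: KE_max = hc/λ - φ

For λ₁ = 255.4 nm:
KE₁ = hc/λ₁ - φ = 4.8545 - 2.6 = 2.2545 eV

For λ₂ = 143.3 nm:
KE₂ = hc/λ₂ - φ = 8.6521 - 2.6 = 6.0521 eV

Change in KE:
ΔKE = KE₂ - KE₁ = 6.0521 - 2.2545 = 3.7976 eV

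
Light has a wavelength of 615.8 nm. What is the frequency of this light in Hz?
4.8683e+14 Hz

Using the wave equation: c = fλ

Solving for frequency:
f = c/λ = (3×10⁸ m/s) / (615.8×10⁻⁹ m)
f = 4.8683e+14 Hz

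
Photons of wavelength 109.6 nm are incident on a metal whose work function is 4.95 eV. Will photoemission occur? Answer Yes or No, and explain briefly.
Yes

For photoemission, the photon energy must exceed the work function.

Photon energy: E = hc/λ = 11.3124 eV
Work function: φ = 4.95 eV

Since E_photon (11.3124 eV) > φ (4.95 eV), photoemission WILL occur.
The threshold wavelength is λ₀ = hc/φ = 250.5 nm.
Since 109.6 nm < 250.5 nm, the light has sufficient energy.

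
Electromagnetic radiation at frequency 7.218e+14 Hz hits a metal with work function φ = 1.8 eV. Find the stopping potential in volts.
1.1851 V

The stopping potential V_s satisfies: eV_s = KE_max

First, find KE_max using Einstein's equation:
E_photon = hf = (6.626×10⁻³⁴ J·s)(7.218e+14 Hz) = 2.9851 eV
KE_max = E_photon - φ = 2.9851 - 1.8 = 1.1851 eV

Since eV_s = KE_max:
V_s = KE_max/e = 1.1851 V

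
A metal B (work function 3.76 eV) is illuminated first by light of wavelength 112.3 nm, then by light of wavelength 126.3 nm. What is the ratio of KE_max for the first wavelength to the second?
1.2021

Using Einstein's equation: KE_max = hc/λ - φ

For λ₁ = 112.3 nm:
E₁ = hc/λ₁ = 11.0404 eV
KE₁ = E₁ - φ = 11.0404 - 3.76 = 7.2804 eV

For λ₂ = 126.3 nm:
E₂ = hc/λ₂ = 9.8166 eV
KE₂ = E₂ - φ = 9.8166 - 3.76 = 6.0566 eV

Ratio: KE₁/KE₂ = 7.2804/6.0566 = 1.2021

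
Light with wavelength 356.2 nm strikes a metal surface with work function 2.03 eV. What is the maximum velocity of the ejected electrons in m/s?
7.1437e+05 m/s

First, find the maximum kinetic energy:
E_photon = hc/λ = 3.4807 eV
KE_max = E_photon - φ = 3.4807 - 2.03 = 1.4507 eV

Convert to Joules: KE_max = 1.4507 × 1.602×10⁻¹⁹ J = 2.3244e-19 J

Then use KE = ½mv² to find velocity:
v = √(2·KE/m) = √(2 × 2.3244e-19 J / 9.109e-31 kg)
v = 7.1437e+05 m/s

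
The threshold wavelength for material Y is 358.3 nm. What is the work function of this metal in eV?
3.46 eV

At the threshold wavelength, photon energy equals work function:
φ = hc/λ₀

Calculating:
φ = (6.626×10⁻³⁴ J·s)(3×10⁸ m/s) / (358.3×10⁻⁹ m)
φ = 3.46 eV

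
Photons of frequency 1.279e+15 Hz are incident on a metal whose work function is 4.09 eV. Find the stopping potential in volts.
1.1995 V

The stopping potential V_s satisfies: eV_s = KE_max

First, find KE_max using Einstein's equation:
E_photon = hf = (6.626×10⁻³⁴ J·s)(1.279e+15 Hz) = 5.2895 eV
KE_max = E_photon - φ = 5.2895 - 4.09 = 1.1995 eV

Since eV_s = KE_max:
V_s = KE_max/e = 1.1995 V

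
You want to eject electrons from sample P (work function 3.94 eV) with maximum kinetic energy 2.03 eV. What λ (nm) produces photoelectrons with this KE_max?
207.68 nm

From Einstein's equation: KE_max = hc/λ - φ

Rearranging for λ:
hc/λ = KE_max + φ
λ = hc/(KE_max + φ)

Required photon energy:
E_photon = KE_max + φ = 2.03 + 3.94 = 5.97 eV

Required wavelength:
λ = hc/E_photon = (6.626×10⁻³⁴)(3×10⁸) / (5.97 × 1.602×10⁻¹⁹)
λ = 207.68 nm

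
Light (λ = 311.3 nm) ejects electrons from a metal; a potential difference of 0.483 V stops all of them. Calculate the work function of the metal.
3.50 eV

The stopping potential gives the maximum kinetic energy: KE_max = eV_s = 0.483 eV

From Einstein's photoelectric equation: KE_max = hc/λ - φ
Rearranging: φ = hc/λ - KE_max

Calculate photon energy:
E_photon = hc/λ = (6.626×10⁻³⁴ J·s)(3×10⁸ m/s) / (311.3×10⁻⁹ m) = 3.9828 eV

Therefore:
φ = 3.9828 - 0.483 = 3.50 eV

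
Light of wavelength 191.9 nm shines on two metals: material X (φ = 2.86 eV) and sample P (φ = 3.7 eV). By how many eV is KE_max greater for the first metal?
0.8400 eV

Using KE_max = hc/λ - φ for each metal:

Photon energy: E = hc/λ = 6.4609 eV

For material X (φ₁ = 2.86 eV):
KE₁ = E - φ₁ = 6.4609 - 2.86 = 3.6009 eV

For sample P (φ₂ = 3.7 eV):
KE₂ = E - φ₂ = 6.4609 - 3.7 = 2.7609 eV

Difference:
ΔKE = KE₁ - KE₂ = 3.6009 - 2.7609 = 0.8400 eV

Note: The difference equals the difference in work functions: 3.7 - 2.86 = 0.84 eV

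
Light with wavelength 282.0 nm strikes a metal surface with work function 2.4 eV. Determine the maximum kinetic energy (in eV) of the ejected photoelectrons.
1.9966 eV

Using Einstein's photoelectric equation: KE_max = hf - φ = hc/λ - φ

First, calculate the photon energy:
E_photon = hc/λ = (6.626×10⁻³⁴ J·s)(3×10⁸ m/s) / (282.0×10⁻⁹ m)
E_photon = 4.3966 eV

Then, the maximum kinetic energy:
KE_max = E_photon - φ = 4.3966 eV - 2.4 eV = 1.9966 eV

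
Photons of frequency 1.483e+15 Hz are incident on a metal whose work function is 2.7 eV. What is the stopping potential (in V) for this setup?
3.4332 V

The stopping potential V_s satisfies: eV_s = KE_max

First, find KE_max using Einstein's equation:
E_photon = hf = (6.626×10⁻³⁴ J·s)(1.483e+15 Hz) = 6.1332 eV
KE_max = E_photon - φ = 6.1332 - 2.7 = 3.4332 eV

Since eV_s = KE_max:
V_s = KE_max/e = 3.4332 V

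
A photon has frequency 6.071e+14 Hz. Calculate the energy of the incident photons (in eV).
2.5108 eV

Using E = hf:

E = hf = (6.626×10⁻³⁴ J·s)(6.071e+14 Hz)
E = 2.5108 eV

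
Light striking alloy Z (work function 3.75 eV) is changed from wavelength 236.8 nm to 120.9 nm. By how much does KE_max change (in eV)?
5.0193 eV

Using Einstein's equation: KE_max = hc/λ - φ

For λ₁ = 236.8 nm:
KE₁ = hc/λ₁ - φ = 5.2358 - 3.75 = 1.4858 eV

For λ₂ = 120.9 nm:
KE₂ = hc/λ₂ - φ = 10.2551 - 3.75 = 6.5051 eV

Change in KE:
ΔKE = KE₂ - KE₁ = 6.5051 - 1.4858 = 5.0193 eV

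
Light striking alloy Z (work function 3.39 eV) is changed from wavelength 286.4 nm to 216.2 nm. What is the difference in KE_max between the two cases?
1.4056 eV

Using Einstein's equation: KE_max = hc/λ - φ

For λ₁ = 286.4 nm:
KE₁ = hc/λ₁ - φ = 4.3291 - 3.39 = 0.9391 eV

For λ₂ = 216.2 nm:
KE₂ = hc/λ₂ - φ = 5.7347 - 3.39 = 2.3447 eV

Change in KE:
ΔKE = KE₂ - KE₁ = 2.3447 - 0.9391 = 1.4056 eV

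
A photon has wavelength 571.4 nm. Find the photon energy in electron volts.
2.1698 eV

Using E = hf = hc/λ:

E = hc/λ = (6.626×10⁻³⁴ J·s)(3×10⁸ m/s) / (571.4×10⁻⁹ m)
E = 2.1698 eV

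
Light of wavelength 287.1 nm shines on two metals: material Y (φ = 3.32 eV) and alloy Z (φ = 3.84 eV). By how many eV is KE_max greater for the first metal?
0.5200 eV

Using KE_max = hc/λ - φ for each metal:

Photon energy: E = hc/λ = 4.3185 eV

For material Y (φ₁ = 3.32 eV):
KE₁ = E - φ₁ = 4.3185 - 3.32 = 0.9985 eV

For alloy Z (φ₂ = 3.84 eV):
KE₂ = E - φ₂ = 4.3185 - 3.84 = 0.4785 eV

Difference:
ΔKE = KE₁ - KE₂ = 0.9985 - 0.4785 = 0.5200 eV

Note: The difference equals the difference in work functions: 3.84 - 3.32 = 0.52 eV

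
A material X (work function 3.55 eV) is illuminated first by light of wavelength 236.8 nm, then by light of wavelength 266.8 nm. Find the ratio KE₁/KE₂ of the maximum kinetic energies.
1.5366

Using Einstein's equation: KE_max = hc/λ - φ

For λ₁ = 236.8 nm:
E₁ = hc/λ₁ = 5.2358 eV
KE₁ = E₁ - φ = 5.2358 - 3.55 = 1.6858 eV

For λ₂ = 266.8 nm:
E₂ = hc/λ₂ = 4.6471 eV
KE₂ = E₂ - φ = 4.6471 - 3.55 = 1.0971 eV

Ratio: KE₁/KE₂ = 1.6858/1.0971 = 1.5366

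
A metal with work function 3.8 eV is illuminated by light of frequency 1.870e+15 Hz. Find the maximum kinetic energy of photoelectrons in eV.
3.9337 eV

Using Einstein's photoelectric equation: KE_max = hf - φ

First, calculate the photon energy:
E_photon = hf = (6.626×10⁻³⁴ J·s)(1.870e+15 Hz)
E_photon = 7.7337 eV

Then, the maximum kinetic energy:
KE_max = E_photon - φ = 7.7337 eV - 3.8 eV = 3.9337 eV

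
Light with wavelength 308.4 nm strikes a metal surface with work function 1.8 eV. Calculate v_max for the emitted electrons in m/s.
8.8374e+05 m/s

First, find the maximum kinetic energy:
E_photon = hc/λ = 4.0202 eV
KE_max = E_photon - φ = 4.0202 - 1.8 = 2.2202 eV

Convert to Joules: KE_max = 2.2202 × 1.602×10⁻¹⁹ J = 3.5572e-19 J

Then use KE = ½mv² to find velocity:
v = √(2·KE/m) = √(2 × 3.5572e-19 J / 9.109e-31 kg)
v = 8.8374e+05 m/s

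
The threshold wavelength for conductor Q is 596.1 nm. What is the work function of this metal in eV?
2.08 eV

At the threshold wavelength, photon energy equals work function:
φ = hc/λ₀

Calculating:
φ = (6.626×10⁻³⁴ J·s)(3×10⁸ m/s) / (596.1×10⁻⁹ m)
φ = 2.08 eV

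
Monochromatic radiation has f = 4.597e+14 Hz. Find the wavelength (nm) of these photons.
652.15 nm

Using the wave equation: c = fλ

Solving for wavelength:
λ = c/f = (3×10⁸ m/s) / (4.597e+14 Hz)
λ = 652.15 nm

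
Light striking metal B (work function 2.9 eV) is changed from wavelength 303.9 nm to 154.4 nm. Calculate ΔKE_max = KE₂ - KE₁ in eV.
3.9503 eV

Using Einstein's equation: KE_max = hc/λ - φ

For λ₁ = 303.9 nm:
KE₁ = hc/λ₁ - φ = 4.0798 - 2.9 = 1.1798 eV

For λ₂ = 154.4 nm:
KE₂ = hc/λ₂ - φ = 8.0301 - 2.9 = 5.1301 eV

Change in KE:
ΔKE = KE₂ - KE₁ = 5.1301 - 1.1798 = 3.9503 eV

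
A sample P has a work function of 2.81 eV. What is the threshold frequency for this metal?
6.7945e+14 Hz

The threshold frequency is when the photon energy equals the work function:
hf₀ = φ

Solving for f₀:
f₀ = φ/h = (2.81 eV × 1.602×10⁻¹⁹ J/eV) / (6.626×10⁻³⁴ J·s)
f₀ = 6.7945e+14 Hz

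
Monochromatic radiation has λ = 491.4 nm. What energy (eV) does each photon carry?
2.5231 eV

Using E = hf = hc/λ:

E = hc/λ = (6.626×10⁻³⁴ J·s)(3×10⁸ m/s) / (491.4×10⁻⁹ m)
E = 2.5231 eV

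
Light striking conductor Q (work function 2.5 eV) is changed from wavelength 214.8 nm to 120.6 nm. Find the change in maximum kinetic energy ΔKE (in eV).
4.5085 eV

Using Einstein's equation: KE_max = hc/λ - φ

For λ₁ = 214.8 nm:
KE₁ = hc/λ₁ - φ = 5.7721 - 2.5 = 3.2721 eV

For λ₂ = 120.6 nm:
KE₂ = hc/λ₂ - φ = 10.2806 - 2.5 = 7.7806 eV

Change in KE:
ΔKE = KE₂ - KE₁ = 7.7806 - 3.2721 = 4.5085 eV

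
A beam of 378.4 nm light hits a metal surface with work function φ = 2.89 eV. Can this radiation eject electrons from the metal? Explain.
Yes

For photoemission, the photon energy must exceed the work function.

Photon energy: E = hc/λ = 3.2765 eV
Work function: φ = 2.89 eV

Since E_photon (3.2765 eV) > φ (2.89 eV), photoemission WILL occur.
The threshold wavelength is λ₀ = hc/φ = 429.0 nm.
Since 378.4 nm < 429.0 nm, the light has sufficient energy.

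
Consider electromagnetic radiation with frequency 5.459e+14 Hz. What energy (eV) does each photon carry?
2.2577 eV

Using E = hf:

E = hf = (6.626×10⁻³⁴ J·s)(5.459e+14 Hz)
E = 2.2577 eV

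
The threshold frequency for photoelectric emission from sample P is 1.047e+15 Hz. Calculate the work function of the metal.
4.33 eV

At the threshold frequency, photon energy equals work function:
φ = hf₀

Calculating:
φ = (6.626×10⁻³⁴ J·s)(1.047e+15 Hz)
φ = 4.33 eV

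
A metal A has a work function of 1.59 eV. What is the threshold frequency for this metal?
3.8446e+14 Hz

The threshold frequency is when the photon energy equals the work function:
hf₀ = φ

Solving for f₀:
f₀ = φ/h = (1.59 eV × 1.602×10⁻¹⁹ J/eV) / (6.626×10⁻³⁴ J·s)
f₀ = 3.8446e+14 Hz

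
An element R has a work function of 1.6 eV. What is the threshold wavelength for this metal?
774.90 nm

The threshold wavelength is when the photon energy equals the work function:
hc/λ₀ = φ

Solving for λ₀:
λ₀ = hc/φ = (6.626×10⁻³⁴ J·s)(3×10⁸ m/s) / (1.6 eV × 1.602×10⁻¹⁹ J/eV)
λ₀ = 774.90 nm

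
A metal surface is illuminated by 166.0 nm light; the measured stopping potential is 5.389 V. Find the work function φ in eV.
2.08 eV

The stopping potential gives the maximum kinetic energy: KE_max = eV_s = 5.389 eV

From Einstein's photoelectric equation: KE_max = hc/λ - φ
Rearranging: φ = hc/λ - KE_max

Calculate photon energy:
E_photon = hc/λ = (6.626×10⁻³⁴ J·s)(3×10⁸ m/s) / (166.0×10⁻⁹ m) = 7.4689 eV

Therefore:
φ = 7.4689 - 5.389 = 2.08 eV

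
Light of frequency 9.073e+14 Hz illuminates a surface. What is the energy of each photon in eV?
3.7523 eV

Using E = hf:

E = hf = (6.626×10⁻³⁴ J·s)(9.073e+14 Hz)
E = 3.7523 eV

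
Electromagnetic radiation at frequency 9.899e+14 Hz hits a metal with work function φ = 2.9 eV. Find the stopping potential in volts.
1.1939 V

The stopping potential V_s satisfies: eV_s = KE_max

First, find KE_max using Einstein's equation:
E_photon = hf = (6.626×10⁻³⁴ J·s)(9.899e+14 Hz) = 4.0939 eV
KE_max = E_photon - φ = 4.0939 - 2.9 = 1.1939 eV

Since eV_s = KE_max:
V_s = KE_max/e = 1.1939 V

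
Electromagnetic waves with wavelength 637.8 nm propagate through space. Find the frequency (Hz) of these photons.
4.7004e+14 Hz

Using the wave equation: c = fλ

Solving for frequency:
f = c/λ = (3×10⁸ m/s) / (637.8×10⁻⁹ m)
f = 4.7004e+14 Hz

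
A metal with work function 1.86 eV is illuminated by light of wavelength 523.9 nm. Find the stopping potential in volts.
0.5066 V

The stopping potential V_s satisfies: eV_s = KE_max

First, find KE_max using Einstein's equation:
E_photon = hc/λ = 2.3666 eV
KE_max = E_photon - φ = 2.3666 - 1.86 = 0.5066 eV

Since eV_s = KE_max:
V_s = KE_max/e = 0.5066 V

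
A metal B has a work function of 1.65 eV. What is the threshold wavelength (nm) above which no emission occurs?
751.42 nm

The threshold wavelength is when the photon energy equals the work function:
hc/λ₀ = φ

Solving for λ₀:
λ₀ = hc/φ = (6.626×10⁻³⁴ J·s)(3×10⁸ m/s) / (1.65 eV × 1.602×10⁻¹⁹ J/eV)
λ₀ = 751.42 nm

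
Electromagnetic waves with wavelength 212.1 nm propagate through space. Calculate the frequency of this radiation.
1.4134e+15 Hz

Using the wave equation: c = fλ

Solving for frequency:
f = c/λ = (3×10⁸ m/s) / (212.1×10⁻⁹ m)
f = 1.4134e+15 Hz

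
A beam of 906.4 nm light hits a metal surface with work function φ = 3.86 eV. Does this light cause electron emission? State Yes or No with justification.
No

For photoemission, the photon energy must exceed the work function.

Photon energy: E = hc/λ = 1.3679 eV
Work function: φ = 3.86 eV

Since E_photon (1.3679 eV) < φ (3.86 eV), photoemission will NOT occur.
The threshold wavelength is λ₀ = hc/φ = 321.2 nm.
Since 906.4 nm > 321.2 nm, the photons lack sufficient energy.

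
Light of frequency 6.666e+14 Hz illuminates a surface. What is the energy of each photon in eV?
2.7568 eV

Using E = hf:

E = hf = (6.626×10⁻³⁴ J·s)(6.666e+14 Hz)
E = 2.7568 eV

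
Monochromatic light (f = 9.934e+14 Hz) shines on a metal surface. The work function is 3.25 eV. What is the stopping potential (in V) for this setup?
0.8584 V

The stopping potential V_s satisfies: eV_s = KE_max

First, find KE_max using Einstein's equation:
E_photon = hf = (6.626×10⁻³⁴ J·s)(9.934e+14 Hz) = 4.1084 eV
KE_max = E_photon - φ = 4.1084 - 3.25 = 0.8584 eV

Since eV_s = KE_max:
V_s = KE_max/e = 0.8584 V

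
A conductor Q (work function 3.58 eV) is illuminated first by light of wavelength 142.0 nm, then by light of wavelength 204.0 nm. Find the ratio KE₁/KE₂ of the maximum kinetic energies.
2.0624

Using Einstein's equation: KE_max = hc/λ - φ

For λ₁ = 142.0 nm:
E₁ = hc/λ₁ = 8.7313 eV
KE₁ = E₁ - φ = 8.7313 - 3.58 = 5.1513 eV

For λ₂ = 204.0 nm:
E₂ = hc/λ₂ = 6.0777 eV
KE₂ = E₂ - φ = 6.0777 - 3.58 = 2.4977 eV

Ratio: KE₁/KE₂ = 5.1513/2.4977 = 2.0624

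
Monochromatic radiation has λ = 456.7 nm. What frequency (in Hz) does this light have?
6.5643e+14 Hz

Using the wave equation: c = fλ

Solving for frequency:
f = c/λ = (3×10⁸ m/s) / (456.7×10⁻⁹ m)
f = 6.5643e+14 Hz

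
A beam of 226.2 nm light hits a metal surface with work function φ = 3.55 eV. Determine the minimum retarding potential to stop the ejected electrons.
1.9312 V

The stopping potential V_s satisfies: eV_s = KE_max

First, find KE_max using Einstein's equation:
E_photon = hc/λ = 5.4812 eV
KE_max = E_photon - φ = 5.4812 - 3.55 = 1.9312 eV

Since eV_s = KE_max:
V_s = KE_max/e = 1.9312 V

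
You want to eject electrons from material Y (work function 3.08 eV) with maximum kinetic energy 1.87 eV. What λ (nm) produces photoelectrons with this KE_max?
250.47 nm

From Einstein's equation: KE_max = hc/λ - φ

Rearranging for λ:
hc/λ = KE_max + φ
λ = hc/(KE_max + φ)

Required photon energy:
E_photon = KE_max + φ = 1.87 + 3.08 = 4.95 eV

Required wavelength:
λ = hc/E_photon = (6.626×10⁻³⁴)(3×10⁸) / (4.95 × 1.602×10⁻¹⁹)
λ = 250.47 nm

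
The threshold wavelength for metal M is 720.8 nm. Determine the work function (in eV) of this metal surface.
1.72 eV

At the threshold wavelength, photon energy equals work function:
φ = hc/λ₀

Calculating:
φ = (6.626×10⁻³⁴ J·s)(3×10⁸ m/s) / (720.8×10⁻⁹ m)
φ = 1.72 eV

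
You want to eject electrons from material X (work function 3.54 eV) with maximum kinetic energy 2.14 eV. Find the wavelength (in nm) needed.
218.28 nm

From Einstein's equation: KE_max = hc/λ - φ

Rearranging for λ:
hc/λ = KE_max + φ
λ = hc/(KE_max + φ)

Required photon energy:
E_photon = KE_max + φ = 2.14 + 3.54 = 5.68 eV

Required wavelength:
λ = hc/E_photon = (6.626×10⁻³⁴)(3×10⁸) / (5.68 × 1.602×10⁻¹⁹)
λ = 218.28 nm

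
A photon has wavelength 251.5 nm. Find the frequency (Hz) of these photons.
1.1920e+15 Hz

Using the wave equation: c = fλ

Solving for frequency:
f = c/λ = (3×10⁸ m/s) / (251.5×10⁻⁹ m)
f = 1.1920e+15 Hz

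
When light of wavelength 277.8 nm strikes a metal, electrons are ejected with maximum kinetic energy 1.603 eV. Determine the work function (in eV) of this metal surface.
2.86 eV

From Einstein's photoelectric equation: KE_max = hf - φ = hc/λ - φ

Rearranging for φ:
φ = hc/λ - KE_max

Calculate photon energy:
E_photon = hc/λ = 4.4631 eV

Therefore:
φ = 4.4631 - 1.603 = 2.86 eV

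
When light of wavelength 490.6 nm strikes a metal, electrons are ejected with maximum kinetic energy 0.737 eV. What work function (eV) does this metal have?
1.79 eV

From Einstein's photoelectric equation: KE_max = hf - φ = hc/λ - φ

Rearranging for φ:
φ = hc/λ - KE_max

Calculate photon energy:
E_photon = hc/λ = 2.5272 eV

Therefore:
φ = 2.5272 - 0.737 = 1.79 eV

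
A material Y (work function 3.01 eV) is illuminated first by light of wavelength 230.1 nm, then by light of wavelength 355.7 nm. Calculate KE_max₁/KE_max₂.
5.0002

Using Einstein's equation: KE_max = hc/λ - φ

For λ₁ = 230.1 nm:
E₁ = hc/λ₁ = 5.3883 eV
KE₁ = E₁ - φ = 5.3883 - 3.01 = 2.3783 eV

For λ₂ = 355.7 nm:
E₂ = hc/λ₂ = 3.4856 eV
KE₂ = E₂ - φ = 3.4856 - 3.01 = 0.4756 eV

Ratio: KE₁/KE₂ = 2.3783/0.4756 = 5.0002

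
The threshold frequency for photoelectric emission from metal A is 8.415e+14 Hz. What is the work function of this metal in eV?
3.48 eV

At the threshold frequency, photon energy equals work function:
φ = hf₀

Calculating:
φ = (6.626×10⁻³⁴ J·s)(8.415e+14 Hz)
φ = 3.48 eV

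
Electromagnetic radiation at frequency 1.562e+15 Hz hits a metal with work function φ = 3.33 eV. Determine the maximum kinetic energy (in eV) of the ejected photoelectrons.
3.1299 eV

Using Einstein's photoelectric equation: KE_max = hf - φ

First, calculate the photon energy:
E_photon = hf = (6.626×10⁻³⁴ J·s)(1.562e+15 Hz)
E_photon = 6.4599 eV

Then, the maximum kinetic energy:
KE_max = E_photon - φ = 6.4599 eV - 3.33 eV = 3.1299 eV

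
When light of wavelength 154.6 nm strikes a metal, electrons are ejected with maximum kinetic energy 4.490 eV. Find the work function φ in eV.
3.53 eV

From Einstein's photoelectric equation: KE_max = hf - φ = hc/λ - φ

Rearranging for φ:
φ = hc/λ - KE_max

Calculate photon energy:
E_photon = hc/λ = 8.0197 eV

Therefore:
φ = 8.0197 - 4.490 = 3.53 eV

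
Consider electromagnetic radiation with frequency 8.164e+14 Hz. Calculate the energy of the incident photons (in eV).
3.3764 eV

Using E = hf:

E = hf = (6.626×10⁻³⁴ J·s)(8.164e+14 Hz)
E = 3.3764 eV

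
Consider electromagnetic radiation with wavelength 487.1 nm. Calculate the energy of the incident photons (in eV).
2.5454 eV

Using E = hf = hc/λ:

E = hc/λ = (6.626×10⁻³⁴ J·s)(3×10⁸ m/s) / (487.1×10⁻⁹ m)
E = 2.5454 eV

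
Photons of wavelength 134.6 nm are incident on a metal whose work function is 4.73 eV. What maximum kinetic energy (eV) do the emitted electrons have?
4.4813 eV

Using Einstein's photoelectric equation: KE_max = hf - φ = hc/λ - φ

First, calculate the photon energy:
E_photon = hc/λ = (6.626×10⁻³⁴ J·s)(3×10⁸ m/s) / (134.6×10⁻⁹ m)
E_photon = 9.2113 eV

Then, the maximum kinetic energy:
KE_max = E_photon - φ = 9.2113 eV - 4.73 eV = 4.4813 eV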